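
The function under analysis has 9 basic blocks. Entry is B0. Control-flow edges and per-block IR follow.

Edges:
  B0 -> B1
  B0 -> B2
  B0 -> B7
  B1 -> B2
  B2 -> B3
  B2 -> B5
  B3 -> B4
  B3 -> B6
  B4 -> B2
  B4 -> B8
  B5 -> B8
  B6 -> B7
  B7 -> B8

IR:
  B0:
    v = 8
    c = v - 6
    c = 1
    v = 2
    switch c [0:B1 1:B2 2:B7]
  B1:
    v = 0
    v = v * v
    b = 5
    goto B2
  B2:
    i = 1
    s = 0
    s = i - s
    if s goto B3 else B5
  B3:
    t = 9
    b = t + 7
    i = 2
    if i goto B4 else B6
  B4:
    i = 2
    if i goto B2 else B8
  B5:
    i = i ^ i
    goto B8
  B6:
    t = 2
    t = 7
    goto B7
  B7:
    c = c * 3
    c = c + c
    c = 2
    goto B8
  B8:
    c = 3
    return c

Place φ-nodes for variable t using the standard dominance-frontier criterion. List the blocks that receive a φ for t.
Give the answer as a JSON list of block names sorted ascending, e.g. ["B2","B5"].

idom tree: B1←B0 B2←B0 B3←B2 B4←B3 B5←B2 B6←B3 B7←B0 B8←B0
Dom∩ at merges:
  B2: preds {B0,B1,B4}: {B0} ∩ {B0,B1} ∩ {B0,B2,B3,B4} = {B0}; idom=B0
  B7: preds {B0,B6}: {B0} ∩ {B0,B2,B3,B6} = {B0}; idom=B0
  B8: preds {B4,B5,B7}: {B0,B2,B3,B4} ∩ {B0,B2,B5} ∩ {B0,B7} = {B0}; idom=B0

DF derivation:
  join B2 pred B0: · stop@B0
  join B2 pred B1: B1 stop@B0
  join B2 pred B4: B4→B3→B2 stop@B0
  join B7 pred B0: · stop@B0
  join B7 pred B6: B6→B3→B2 stop@B0
  join B8 pred B4: B4→B3→B2 stop@B0
  join B8 pred B5: B5→B2 stop@B0
  join B8 pred B7: B7 stop@B0
  B0 → ∅
  B1 → {B2}
  B2 → {B2,B7,B8}
  B3 → {B2,B7,B8}
  B4 → {B2,B8}
  B5 → {B8}
  B6 → {B7}
  B7 → {B8}
  B8 → ∅

φ for t: defs {B3,B6}
  DF⁺ = {B2,B7,B8}

Answer: ["B2", "B7", "B8"]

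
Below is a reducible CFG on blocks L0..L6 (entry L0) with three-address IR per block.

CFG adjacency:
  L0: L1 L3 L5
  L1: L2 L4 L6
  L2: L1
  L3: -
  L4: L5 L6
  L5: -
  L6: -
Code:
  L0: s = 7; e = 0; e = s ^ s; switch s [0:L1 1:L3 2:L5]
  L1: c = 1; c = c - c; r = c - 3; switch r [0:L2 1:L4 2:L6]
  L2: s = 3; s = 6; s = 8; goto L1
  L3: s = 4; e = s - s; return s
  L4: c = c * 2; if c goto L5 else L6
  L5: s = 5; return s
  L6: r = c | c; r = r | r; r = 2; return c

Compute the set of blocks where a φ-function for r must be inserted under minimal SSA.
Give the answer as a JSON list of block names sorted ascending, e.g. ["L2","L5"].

Answer: ["L1", "L5"]

Working:
idom tree: L1←L0 L2←L1 L3←L0 L4←L1 L5←L0 L6←L1
Dom at joins:
  L1: preds {L0,L2}: {L0} ∩ {L0,L1,L2} = {L0}; idom=L0
  L5: preds {L0,L4}: {L0} ∩ {L0,L1,L4} = {L0}; idom=L0
  L6: preds {L1,L4}: {L0,L1} ∩ {L0,L1,L4} = {L0,L1}; idom=L1

DF walk-up:
  L1←L0: walk · to L0
  L1←L2: walk L2→L1 to L0
  L5←L0: walk · to L0
  L5←L4: walk L4→L1 to L0
  L6←L1: walk · to L1
  L6←L4: walk L4 to L1
  DF(L0)=∅
  DF(L1)={L1,L5}
  DF(L2)={L1}
  DF(L3)=∅
  DF(L4)={L5,L6}
  DF(L5)=∅
  DF(L6)=∅

φ for r: defs {L1,L6}
  DF⁺ = {L1,L5}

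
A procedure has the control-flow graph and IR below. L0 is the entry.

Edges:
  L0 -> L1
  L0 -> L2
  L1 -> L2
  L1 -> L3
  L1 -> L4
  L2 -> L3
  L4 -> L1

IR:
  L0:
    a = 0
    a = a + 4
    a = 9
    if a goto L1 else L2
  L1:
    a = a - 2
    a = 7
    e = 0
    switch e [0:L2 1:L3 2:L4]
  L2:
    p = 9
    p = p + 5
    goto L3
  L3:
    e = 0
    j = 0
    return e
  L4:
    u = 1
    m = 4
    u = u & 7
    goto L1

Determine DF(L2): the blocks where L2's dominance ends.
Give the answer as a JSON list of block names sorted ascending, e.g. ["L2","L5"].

Answer: ["L3"]

Working:
idom tree: L1←L0 L2←L0 L3←L0 L4←L1
Join-block Dom:
  L1: preds {L0,L4}: {L0} ∩ {L0,L1,L4} = {L0}; idom=L0
  L2: preds {L0,L1}: {L0} ∩ {L0,L1} = {L0}; idom=L0
  L3: preds {L1,L2}: {L0,L1} ∩ {L0,L2} = {L0}; idom=L0

DF walk-up:
  L1←L0: walk · to L0
  L1←L4: walk L4→L1 to L0
  L2←L0: walk · to L0
  L2←L1: walk L1 to L0
  L3←L1: walk L1 to L0
  L3←L2: walk L2 to L0
  L0 → ∅
  L1 → {L1,L2,L3}
  L2 → {L3}
  L3 → ∅
  L4 → {L1}

DF(L2) = ["L3"]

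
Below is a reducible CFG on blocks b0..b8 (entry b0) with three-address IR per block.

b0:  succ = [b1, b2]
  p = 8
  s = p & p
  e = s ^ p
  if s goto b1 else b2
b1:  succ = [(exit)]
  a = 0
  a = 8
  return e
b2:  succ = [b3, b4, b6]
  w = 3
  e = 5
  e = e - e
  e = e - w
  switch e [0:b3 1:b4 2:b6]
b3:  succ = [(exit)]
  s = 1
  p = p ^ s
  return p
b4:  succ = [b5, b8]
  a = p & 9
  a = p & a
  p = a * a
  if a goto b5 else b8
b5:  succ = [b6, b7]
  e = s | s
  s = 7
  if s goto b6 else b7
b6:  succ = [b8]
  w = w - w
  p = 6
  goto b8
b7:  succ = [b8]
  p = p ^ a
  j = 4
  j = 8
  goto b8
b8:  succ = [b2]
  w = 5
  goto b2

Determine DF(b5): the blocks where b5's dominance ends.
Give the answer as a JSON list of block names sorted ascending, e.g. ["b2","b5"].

Answer: ["b6", "b8"]

Analysis:
idom tree: b1←b0 b2←b0 b3←b2 b4←b2 b5←b4 b6←b2 b7←b5 b8←b2
Dom at joins:
  b2: preds {b0,b8}: {b0} ∩ {b0,b2,b8} = {b0}; idom=b0
  b6: preds {b2,b5}: {b0,b2} ∩ {b0,b2,b4,b5} = {b0,b2}; idom=b2
  b8: preds {b4,b6,b7}: {b0,b2,b4} ∩ {b0,b2,b6} ∩ {b0,b2,b4,b5,b7} = {b0,b2}; idom=b2

DF derivation:
  b2←b0: walk · to b0
  b2←b8: walk b8→b2 to b0
  b6←b2: walk · to b2
  b6←b5: walk b5→b4 to b2
  b8←b4: walk b4 to b2
  b8←b6: walk b6 to b2
  b8←b7: walk b7→b5→b4 to b2
  b0: DF=∅
  b1: DF=∅
  b2: DF={b2}
  b3: DF=∅
  b4: DF={b6,b8}
  b5: DF={b6,b8}
  b6: DF={b8}
  b7: DF={b8}
  b8: DF={b2}

DF(b5) = ["b6", "b8"]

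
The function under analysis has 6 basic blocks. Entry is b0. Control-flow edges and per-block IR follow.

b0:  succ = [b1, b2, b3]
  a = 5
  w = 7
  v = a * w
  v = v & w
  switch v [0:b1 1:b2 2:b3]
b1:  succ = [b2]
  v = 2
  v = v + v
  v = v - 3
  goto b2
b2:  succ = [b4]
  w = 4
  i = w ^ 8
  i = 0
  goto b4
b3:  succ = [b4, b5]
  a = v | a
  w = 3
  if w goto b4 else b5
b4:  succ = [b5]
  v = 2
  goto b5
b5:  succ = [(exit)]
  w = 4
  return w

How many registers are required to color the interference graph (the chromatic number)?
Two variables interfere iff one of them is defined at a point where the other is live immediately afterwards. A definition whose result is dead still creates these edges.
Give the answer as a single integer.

Answer: 3

Analysis:
Per-block:
  b0: {a,v,w} / ∅
  b1: {v} / ∅
  b2: {i,w} / ∅
  b3: {a,w} / {a,v}
  b4: {v} / ∅
  b5: {w} / ∅

Backward fixpoint:
  b0 li=∅ lo={a,v}
  b1 li=∅ lo=∅
  b2 li=∅ lo=∅
  b3 li={a,v} lo=∅
  b4 li=∅ lo=∅
  b5 li=∅ lo=∅

Interference:
  a↔{v,w}
  i↔∅
  v↔{a,w}
  w↔{a,v}

Registers:
  lower bound: {a,v,w} mutually conflict ⇒ χ ≥ 3
  assign a→r0 i→r0 v→r1 w→r2 — no edge inside a register ⇒ χ ≤ 3
  χ = 3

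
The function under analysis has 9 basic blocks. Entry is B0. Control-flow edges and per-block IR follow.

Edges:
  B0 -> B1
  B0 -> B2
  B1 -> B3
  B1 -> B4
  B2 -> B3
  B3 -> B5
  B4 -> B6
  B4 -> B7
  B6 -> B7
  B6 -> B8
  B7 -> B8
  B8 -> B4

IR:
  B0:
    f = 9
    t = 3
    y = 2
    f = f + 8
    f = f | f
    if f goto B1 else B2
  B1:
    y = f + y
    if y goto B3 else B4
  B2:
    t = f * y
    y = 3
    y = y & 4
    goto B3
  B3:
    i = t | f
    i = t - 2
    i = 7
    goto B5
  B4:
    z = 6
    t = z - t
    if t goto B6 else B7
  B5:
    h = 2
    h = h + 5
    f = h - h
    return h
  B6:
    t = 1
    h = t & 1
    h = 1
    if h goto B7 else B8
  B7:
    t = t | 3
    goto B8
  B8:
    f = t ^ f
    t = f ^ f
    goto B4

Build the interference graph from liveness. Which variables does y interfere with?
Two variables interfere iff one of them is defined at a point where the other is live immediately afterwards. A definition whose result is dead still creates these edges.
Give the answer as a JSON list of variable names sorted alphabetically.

def/use:
  B0: def={f,t,y} ue=∅
  B1: def={y} ue={f,y}
  B2: def={t,y} ue={f,y}
  B3: def={i} ue={f,t}
  B4: def={t,z} ue={t}
  B5: def={f,h} ue=∅
  B6: def={h,t} ue=∅
  B7: def={t} ue={t}
  B8: def={f,t} ue={f,t}

Liveness:
  B0: in=∅ out={f,t,y}
  B1: in={f,t,y} out={f,t}
  B2: in={f,y} out={f,t}
  B3: in={f,t} out=∅
  B4: in={f,t} out={f,t}
  B5: in=∅ out=∅
  B6: in={f} out={f,t}
  B7: in={f,t} out={f,t}
  B8: in={f,t} out={f,t}

Conflict graph:
  f↔{h,t,y,z}
  h↔{f,t}
  i↔{t}
  t↔{f,h,i,y,z}
  y↔{f,t}
  z↔{f,t}

N(y) = ["f", "t"]

Answer: ["f", "t"]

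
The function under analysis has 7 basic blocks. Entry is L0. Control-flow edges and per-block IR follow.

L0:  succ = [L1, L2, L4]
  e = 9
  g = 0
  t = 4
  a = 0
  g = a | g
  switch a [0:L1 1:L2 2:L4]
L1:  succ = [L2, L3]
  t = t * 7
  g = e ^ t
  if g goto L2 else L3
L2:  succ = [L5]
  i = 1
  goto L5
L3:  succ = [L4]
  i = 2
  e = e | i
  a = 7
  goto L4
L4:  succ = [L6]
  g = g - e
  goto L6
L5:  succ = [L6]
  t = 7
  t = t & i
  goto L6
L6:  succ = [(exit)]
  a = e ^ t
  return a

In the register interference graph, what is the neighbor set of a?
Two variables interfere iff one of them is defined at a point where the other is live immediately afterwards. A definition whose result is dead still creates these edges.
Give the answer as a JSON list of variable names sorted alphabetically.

Block summaries:
  L0 def {a,e,g,t} use ∅
  L1 def {g,t} use {e,t}
  L2 def {i} use ∅
  L3 def {a,e,i} use {e}
  L4 def {g} use {e,g}
  L5 def {t} use {i}
  L6 def {a} use {e,t}

Liveness:
  live L0: ∅→{e,g,t}
  live L1: {e,t}→{e,g,t}
  live L2: {e}→{e,i}
  live L3: {e,g,t}→{e,g,t}
  live L4: {e,g,t}→{e,t}
  live L5: {e,i}→{e,t}
  live L6: {e,t}→∅

Interference:
  a↔{e,g,t}
  e↔{a,g,i,t}
  g↔{a,e,i,t}
  i↔{e,g,t}
  t↔{a,e,g,i}

N(a) = ["e", "g", "t"]

Answer: ["e", "g", "t"]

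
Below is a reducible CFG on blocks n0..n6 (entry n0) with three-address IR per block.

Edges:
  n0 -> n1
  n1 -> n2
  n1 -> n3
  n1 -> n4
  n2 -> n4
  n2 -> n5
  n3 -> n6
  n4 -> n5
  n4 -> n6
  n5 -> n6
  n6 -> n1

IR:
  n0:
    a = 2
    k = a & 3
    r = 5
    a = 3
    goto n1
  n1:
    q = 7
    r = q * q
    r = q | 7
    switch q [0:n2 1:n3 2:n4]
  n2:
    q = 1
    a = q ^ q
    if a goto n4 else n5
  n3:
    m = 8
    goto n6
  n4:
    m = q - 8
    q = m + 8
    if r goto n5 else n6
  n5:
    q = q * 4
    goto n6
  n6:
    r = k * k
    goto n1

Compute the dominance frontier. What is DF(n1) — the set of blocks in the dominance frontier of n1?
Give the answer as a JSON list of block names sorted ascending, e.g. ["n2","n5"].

Answer: ["n1"]

Analysis:
idom tree: n1←n0 n2←n1 n3←n1 n4←n1 n5←n1 n6←n1
Join-block Dom:
  n1: preds {n0,n6}: {n0} ∩ {n0,n1,n6} = {n0}; idom=n0
  n4: preds {n1,n2}: {n0,n1} ∩ {n0,n1,n2} = {n0,n1}; idom=n1
  n5: preds {n2,n4}: {n0,n1,n2} ∩ {n0,n1,n4} = {n0,n1}; idom=n1
  n6: preds {n3,n4,n5}: {n0,n1,n3} ∩ {n0,n1,n4} ∩ {n0,n1,n5} = {n0,n1}; idom=n1

DF walk-up:
  join n1 pred n0: · stop@n0
  join n1 pred n6: n6→n1 stop@n0
  join n4 pred n1: · stop@n1
  join n4 pred n2: n2 stop@n1
  join n5 pred n2: n2 stop@n1
  join n5 pred n4: n4 stop@n1
  join n6 pred n3: n3 stop@n1
  join n6 pred n4: n4 stop@n1
  join n6 pred n5: n5 stop@n1
  DF(n0)=∅
  DF(n1)={n1}
  DF(n2)={n4,n5}
  DF(n3)={n6}
  DF(n4)={n5,n6}
  DF(n5)={n6}
  DF(n6)={n1}

DF(n1) = ["n1"]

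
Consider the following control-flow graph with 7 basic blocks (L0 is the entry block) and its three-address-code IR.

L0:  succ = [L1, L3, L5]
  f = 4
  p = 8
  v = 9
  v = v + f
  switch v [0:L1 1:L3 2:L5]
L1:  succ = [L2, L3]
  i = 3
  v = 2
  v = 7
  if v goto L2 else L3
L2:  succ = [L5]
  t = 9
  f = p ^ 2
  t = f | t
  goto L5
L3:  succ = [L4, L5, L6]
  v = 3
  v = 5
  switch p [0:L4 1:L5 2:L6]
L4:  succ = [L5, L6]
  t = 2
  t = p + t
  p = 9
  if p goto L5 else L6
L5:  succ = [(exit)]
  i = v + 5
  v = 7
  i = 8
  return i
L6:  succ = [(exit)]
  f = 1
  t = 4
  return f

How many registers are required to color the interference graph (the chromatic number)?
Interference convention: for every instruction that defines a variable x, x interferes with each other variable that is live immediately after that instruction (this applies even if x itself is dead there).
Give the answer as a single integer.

Answer: 4

Analysis:
def/use:
  L0: def={f,p,v} ue=∅
  L1: def={i,v} ue=∅
  L2: def={f,t} ue={p}
  L3: def={v} ue={p}
  L4: def={p,t} ue={p}
  L5: def={i,v} ue={v}
  L6: def={f,t} ue=∅

Backward fixpoint:
  L0: in=∅ out={p,v}
  L1: in={p} out={p,v}
  L2: in={p,v} out={v}
  L3: in={p} out={p,v}
  L4: in={p,v} out={v}
  L5: in={v} out=∅
  L6: in=∅ out=∅

Interference:
  f: {p,t,v}
  i: {p}
  p: {f,i,t,v}
  t: {f,p,v}
  v: {f,p,t}

Chromatic number:
  lower bound: {f,p,t,v} mutually conflict ⇒ χ ≥ 4
  assign f→r1 i→r1 p→r0 t→r2 v→r3 — no edge inside a register ⇒ χ ≤ 4
  χ = 4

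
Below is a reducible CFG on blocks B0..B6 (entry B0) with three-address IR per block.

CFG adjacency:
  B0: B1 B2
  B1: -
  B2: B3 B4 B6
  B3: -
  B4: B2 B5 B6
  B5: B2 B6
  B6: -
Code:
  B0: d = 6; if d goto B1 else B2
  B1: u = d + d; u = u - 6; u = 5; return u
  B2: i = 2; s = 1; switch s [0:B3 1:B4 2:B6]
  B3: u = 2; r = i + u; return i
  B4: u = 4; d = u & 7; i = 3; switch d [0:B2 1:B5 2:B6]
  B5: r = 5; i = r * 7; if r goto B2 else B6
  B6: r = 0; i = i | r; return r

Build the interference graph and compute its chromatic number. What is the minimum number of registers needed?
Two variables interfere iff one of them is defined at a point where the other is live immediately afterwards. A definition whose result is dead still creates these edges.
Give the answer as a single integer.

Block summaries:
  B0: def={d} ue=∅
  B1: def={u} ue={d}
  B2: def={i,s} ue=∅
  B3: def={r,u} ue={i}
  B4: def={d,i,u} ue=∅
  B5: def={i,r} ue=∅
  B6: def={i,r} ue={i}

Liveness:
  B0 li=∅ lo={d}
  B1 li={d} lo=∅
  B2 li=∅ lo={i}
  B3 li={i} lo=∅
  B4 li=∅ lo={i}
  B5 li=∅ lo={i}
  B6 li={i} lo=∅

Interfere edges:
  d — {i}
  i — {d,r,s,u}
  r — {i}
  s — {i}
  u — {i}

Colouring:
  lower bound: {d,i} mutually conflict ⇒ χ ≥ 2
  2-colouring: c0={i}  c1={d,r,s,u}
  χ = 2

Answer: 2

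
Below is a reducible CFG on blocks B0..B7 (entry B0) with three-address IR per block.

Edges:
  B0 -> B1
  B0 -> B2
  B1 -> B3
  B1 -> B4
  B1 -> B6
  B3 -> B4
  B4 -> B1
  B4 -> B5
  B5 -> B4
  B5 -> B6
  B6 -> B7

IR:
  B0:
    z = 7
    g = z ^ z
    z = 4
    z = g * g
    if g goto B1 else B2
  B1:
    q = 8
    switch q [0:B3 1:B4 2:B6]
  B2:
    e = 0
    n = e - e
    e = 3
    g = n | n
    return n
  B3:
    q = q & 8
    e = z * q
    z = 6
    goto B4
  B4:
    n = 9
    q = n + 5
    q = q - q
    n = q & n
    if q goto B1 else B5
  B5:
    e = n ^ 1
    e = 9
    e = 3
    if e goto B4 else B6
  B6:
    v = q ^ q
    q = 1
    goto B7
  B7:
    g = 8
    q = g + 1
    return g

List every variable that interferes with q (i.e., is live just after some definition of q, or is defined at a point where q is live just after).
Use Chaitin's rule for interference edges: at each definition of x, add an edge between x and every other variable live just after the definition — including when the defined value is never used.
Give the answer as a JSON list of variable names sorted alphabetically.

Answer: ["e", "g", "n", "z"]

Working:
Per-block:
  B0: def={g,z} ue=∅
  B1: def={q} ue=∅
  B2: def={e,g,n} ue=∅
  B3: def={e,q,z} ue={q,z}
  B4: def={n,q} ue=∅
  B5: def={e} ue={n}
  B6: def={q,v} ue={q}
  B7: def={g,q} ue=∅

Live sets:
  live B0: ∅→{z}
  live B1: {z}→{q,z}
  live B2: ∅→∅
  live B3: {q,z}→{z}
  live B4: {z}→{n,q,z}
  live B5: {n,q,z}→{q,z}
  live B6: {q}→∅
  live B7: ∅→∅

Interfere edges:
  e: {n,q,z}
  g: {n,q,z}
  n: {e,g,q,z}
  q: {e,g,n,z}
  v: ∅
  z: {e,g,n,q}

N(q) = ["e", "g", "n", "z"]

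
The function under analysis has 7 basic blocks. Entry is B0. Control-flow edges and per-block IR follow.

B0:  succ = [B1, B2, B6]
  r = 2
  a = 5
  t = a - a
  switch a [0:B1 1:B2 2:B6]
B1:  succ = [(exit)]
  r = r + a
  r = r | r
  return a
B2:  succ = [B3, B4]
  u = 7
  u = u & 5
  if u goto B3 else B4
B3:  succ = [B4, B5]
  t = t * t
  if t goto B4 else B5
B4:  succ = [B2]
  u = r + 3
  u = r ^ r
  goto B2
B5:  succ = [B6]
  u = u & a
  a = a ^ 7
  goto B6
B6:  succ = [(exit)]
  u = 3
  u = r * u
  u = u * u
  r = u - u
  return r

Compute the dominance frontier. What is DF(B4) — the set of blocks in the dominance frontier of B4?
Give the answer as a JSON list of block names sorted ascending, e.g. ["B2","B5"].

Answer: ["B2"]

Derivation:
idom tree: B1←B0 B2←B0 B3←B2 B4←B2 B5←B3 B6←B0
Dom∩ at merges:
  B2: preds {B0,B4}: {B0} ∩ {B0,B2,B4} = {B0}; idom=B0
  B4: preds {B2,B3}: {B0,B2} ∩ {B0,B2,B3} = {B0,B2}; idom=B2
  B6: preds {B0,B5}: {B0} ∩ {B0,B2,B3,B5} = {B0}; idom=B0

DF walk-up:
  B2←B0: walk · to B0
  B2←B4: walk B4→B2 to B0
  B4←B2: walk · to B2
  B4←B3: walk B3 to B2
  B6←B0: walk · to B0
  B6←B5: walk B5→B3→B2 to B0
  B0 → ∅
  B1 → ∅
  B2 → {B2,B6}
  B3 → {B4,B6}
  B4 → {B2}
  B5 → {B6}
  B6 → ∅

DF(B4) = ["B2"]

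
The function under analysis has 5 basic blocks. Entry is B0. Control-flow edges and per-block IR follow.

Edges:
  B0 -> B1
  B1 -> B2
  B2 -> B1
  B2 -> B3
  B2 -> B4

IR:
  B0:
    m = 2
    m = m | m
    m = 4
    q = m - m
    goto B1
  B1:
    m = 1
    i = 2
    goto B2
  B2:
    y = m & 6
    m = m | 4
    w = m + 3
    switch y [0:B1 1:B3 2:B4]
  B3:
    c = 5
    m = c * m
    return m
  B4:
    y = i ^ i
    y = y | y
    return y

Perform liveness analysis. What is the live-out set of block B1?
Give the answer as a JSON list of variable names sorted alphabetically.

Per-block:
  B0: def={m,q} ue=∅
  B1: def={i,m} ue=∅
  B2: def={m,w,y} ue={m}
  B3: def={c,m} ue={m}
  B4: def={y} ue={i}

Liveness:
  live B0: ∅→∅
  live B1: ∅→{i,m}
  live B2: {i,m}→{i,m}
  live B3: {m}→∅
  live B4: {i}→∅

live-out(B1) = ["i", "m"]

Answer: ["i", "m"]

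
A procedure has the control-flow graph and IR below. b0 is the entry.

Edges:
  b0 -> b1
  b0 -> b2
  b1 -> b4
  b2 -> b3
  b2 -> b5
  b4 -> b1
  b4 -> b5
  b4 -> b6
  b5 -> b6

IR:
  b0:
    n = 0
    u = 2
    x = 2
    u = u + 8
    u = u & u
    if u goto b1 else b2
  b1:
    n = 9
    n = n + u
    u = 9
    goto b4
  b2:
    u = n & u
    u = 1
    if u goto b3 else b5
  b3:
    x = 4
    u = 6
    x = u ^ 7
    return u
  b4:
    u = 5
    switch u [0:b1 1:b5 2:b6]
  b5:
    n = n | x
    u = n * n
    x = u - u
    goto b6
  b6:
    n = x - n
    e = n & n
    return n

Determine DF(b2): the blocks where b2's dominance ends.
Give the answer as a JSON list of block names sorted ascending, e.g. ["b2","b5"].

idom tree: b1←b0 b2←b0 b3←b2 b4←b1 b5←b0 b6←b0
Dom at joins:
  b1: preds {b0,b4}: {b0} ∩ {b0,b1,b4} = {b0}; idom=b0
  b5: preds {b2,b4}: {b0,b2} ∩ {b0,b1,b4} = {b0}; idom=b0
  b6: preds {b4,b5}: {b0,b1,b4} ∩ {b0,b5} = {b0}; idom=b0

DF derivation:
  b1←b0: walk · to b0
  b1←b4: walk b4→b1 to b0
  b5←b2: walk b2 to b0
  b5←b4: walk b4→b1 to b0
  b6←b4: walk b4→b1 to b0
  b6←b5: walk b5 to b0
  b0 → ∅
  b1 → {b1,b5,b6}
  b2 → {b5}
  b3 → ∅
  b4 → {b1,b5,b6}
  b5 → {b6}
  b6 → ∅

DF(b2) = ["b5"]

Answer: ["b5"]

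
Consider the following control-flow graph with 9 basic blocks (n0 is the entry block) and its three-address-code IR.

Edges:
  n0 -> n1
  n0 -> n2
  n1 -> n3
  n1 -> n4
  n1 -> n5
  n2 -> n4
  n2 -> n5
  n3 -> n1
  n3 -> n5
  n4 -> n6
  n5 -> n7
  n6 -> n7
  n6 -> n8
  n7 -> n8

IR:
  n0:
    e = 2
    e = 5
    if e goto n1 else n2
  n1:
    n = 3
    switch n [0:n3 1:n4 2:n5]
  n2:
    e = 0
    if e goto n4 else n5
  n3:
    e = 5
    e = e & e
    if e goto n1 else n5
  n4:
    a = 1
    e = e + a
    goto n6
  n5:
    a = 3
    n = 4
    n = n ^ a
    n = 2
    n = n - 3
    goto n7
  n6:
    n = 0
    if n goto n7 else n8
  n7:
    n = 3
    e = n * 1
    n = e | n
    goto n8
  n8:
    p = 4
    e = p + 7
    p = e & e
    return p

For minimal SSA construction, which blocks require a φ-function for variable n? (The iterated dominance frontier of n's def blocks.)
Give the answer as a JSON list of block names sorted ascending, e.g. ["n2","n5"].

idom tree: n1←n0 n2←n0 n3←n1 n4←n0 n5←n0 n6←n4 n7←n0 n8←n0
Dom at joins:
  n1: preds {n0,n3}: {n0} ∩ {n0,n1,n3} = {n0}; idom=n0
  n4: preds {n1,n2}: {n0,n1} ∩ {n0,n2} = {n0}; idom=n0
  n5: preds {n1,n2,n3}: {n0,n1} ∩ {n0,n2} ∩ {n0,n1,n3} = {n0}; idom=n0
  n7: preds {n5,n6}: {n0,n5} ∩ {n0,n4,n6} = {n0}; idom=n0
  n8: preds {n6,n7}: {n0,n4,n6} ∩ {n0,n7} = {n0}; idom=n0

Frontier:
  join n1 pred n0: · stop@n0
  join n1 pred n3: n3→n1 stop@n0
  join n4 pred n1: n1 stop@n0
  join n4 pred n2: n2 stop@n0
  join n5 pred n1: n1 stop@n0
  join n5 pred n2: n2 stop@n0
  join n5 pred n3: n3→n1 stop@n0
  join n7 pred n5: n5 stop@n0
  join n7 pred n6: n6→n4 stop@n0
  join n8 pred n6: n6→n4 stop@n0
  join n8 pred n7: n7 stop@n0
  n0: DF=∅
  n1: DF={n1,n4,n5}
  n2: DF={n4,n5}
  n3: DF={n1,n5}
  n4: DF={n7,n8}
  n5: DF={n7}
  n6: DF={n7,n8}
  n7: DF={n8}
  n8: DF=∅

φ for n: defs {n1,n5,n6,n7}
  DF⁺ = {n1,n4,n5,n7,n8}

Answer: ["n1", "n4", "n5", "n7", "n8"]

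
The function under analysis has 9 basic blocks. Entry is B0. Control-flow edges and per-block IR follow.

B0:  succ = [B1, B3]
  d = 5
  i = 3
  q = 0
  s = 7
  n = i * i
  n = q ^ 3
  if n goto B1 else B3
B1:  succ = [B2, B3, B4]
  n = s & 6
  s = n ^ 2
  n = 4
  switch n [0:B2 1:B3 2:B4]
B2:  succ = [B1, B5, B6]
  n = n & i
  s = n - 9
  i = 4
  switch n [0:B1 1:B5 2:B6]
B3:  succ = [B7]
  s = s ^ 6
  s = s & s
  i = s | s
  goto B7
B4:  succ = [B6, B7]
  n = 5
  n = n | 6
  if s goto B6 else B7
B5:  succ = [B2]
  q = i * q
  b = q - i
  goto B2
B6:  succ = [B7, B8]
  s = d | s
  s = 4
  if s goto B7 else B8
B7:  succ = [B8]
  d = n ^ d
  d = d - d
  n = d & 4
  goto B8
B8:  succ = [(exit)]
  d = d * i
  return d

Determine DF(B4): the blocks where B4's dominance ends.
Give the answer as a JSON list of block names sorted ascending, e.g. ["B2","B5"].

idom tree: B1←B0 B2←B1 B3←B0 B4←B1 B5←B2 B6←B1 B7←B0 B8←B0
Dom∩ at merges:
  B1: preds {B0,B2}: {B0} ∩ {B0,B1,B2} = {B0}; idom=B0
  B2: preds {B1,B5}: {B0,B1} ∩ {B0,B1,B2,B5} = {B0,B1}; idom=B1
  B3: preds {B0,B1}: {B0} ∩ {B0,B1} = {B0}; idom=B0
  B6: preds {B2,B4}: {B0,B1,B2} ∩ {B0,B1,B4} = {B0,B1}; idom=B1
  B7: preds {B3,B4,B6}: {B0,B3} ∩ {B0,B1,B4} ∩ {B0,B1,B6} = {B0}; idom=B0
  B8: preds {B6,B7}: {B0,B1,B6} ∩ {B0,B7} = {B0}; idom=B0

DF derivation:
  join B1 pred B0: · stop@B0
  join B1 pred B2: B2→B1 stop@B0
  join B2 pred B1: · stop@B1
  join B2 pred B5: B5→B2 stop@B1
  join B3 pred B0: · stop@B0
  join B3 pred B1: B1 stop@B0
  join B6 pred B2: B2 stop@B1
  join B6 pred B4: B4 stop@B1
  join B7 pred B3: B3 stop@B0
  join B7 pred B4: B4→B1 stop@B0
  join B7 pred B6: B6→B1 stop@B0
  join B8 pred B6: B6→B1 stop@B0
  join B8 pred B7: B7 stop@B0
  DF(B0)=∅
  DF(B1)={B1,B3,B7,B8}
  DF(B2)={B1,B2,B6}
  DF(B3)={B7}
  DF(B4)={B6,B7}
  DF(B5)={B2}
  DF(B6)={B7,B8}
  DF(B7)={B8}
  DF(B8)=∅

DF(B4) = ["B6", "B7"]

Answer: ["B6", "B7"]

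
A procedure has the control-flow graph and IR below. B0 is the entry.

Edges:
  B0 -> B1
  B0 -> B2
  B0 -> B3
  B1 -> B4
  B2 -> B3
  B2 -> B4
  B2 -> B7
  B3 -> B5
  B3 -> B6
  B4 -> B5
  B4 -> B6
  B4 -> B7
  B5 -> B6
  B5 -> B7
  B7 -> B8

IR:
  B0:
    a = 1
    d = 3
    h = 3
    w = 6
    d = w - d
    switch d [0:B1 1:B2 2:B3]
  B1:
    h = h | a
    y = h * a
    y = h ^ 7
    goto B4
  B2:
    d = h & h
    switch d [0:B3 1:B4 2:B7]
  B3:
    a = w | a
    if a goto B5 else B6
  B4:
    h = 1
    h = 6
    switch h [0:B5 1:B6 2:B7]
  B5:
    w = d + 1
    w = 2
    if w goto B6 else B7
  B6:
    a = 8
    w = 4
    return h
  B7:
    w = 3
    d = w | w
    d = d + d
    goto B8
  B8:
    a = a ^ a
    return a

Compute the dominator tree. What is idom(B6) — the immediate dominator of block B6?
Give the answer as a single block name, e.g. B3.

Answer: B0

Working:
idom tree: B1←B0 B2←B0 B3←B0 B4←B0 B5←B0 B6←B0 B7←B0 B8←B7
Dom∩ at merges:
  B3: preds {B0,B2}: {B0} ∩ {B0,B2} = {B0}; idom=B0
  B4: preds {B1,B2}: {B0,B1} ∩ {B0,B2} = {B0}; idom=B0
  B5: preds {B3,B4}: {B0,B3} ∩ {B0,B4} = {B0}; idom=B0
  B6: preds {B3,B4,B5}: {B0,B3} ∩ {B0,B4} ∩ {B0,B5} = {B0}; idom=B0
  B7: preds {B2,B4,B5}: {B0,B2} ∩ {B0,B4} ∩ {B0,B5} = {B0}; idom=B0

idom(B6) = B0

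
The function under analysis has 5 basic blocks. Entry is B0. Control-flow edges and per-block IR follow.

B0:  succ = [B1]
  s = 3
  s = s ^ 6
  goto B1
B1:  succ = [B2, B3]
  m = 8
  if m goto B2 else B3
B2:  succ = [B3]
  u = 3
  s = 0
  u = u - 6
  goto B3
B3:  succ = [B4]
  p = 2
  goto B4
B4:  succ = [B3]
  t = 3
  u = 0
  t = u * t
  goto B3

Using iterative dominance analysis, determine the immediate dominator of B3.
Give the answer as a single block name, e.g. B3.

idom tree: B1←B0 B2←B1 B3←B1 B4←B3
Dom at joins:
  B3: preds {B1,B2,B4}: {B0,B1} ∩ {B0,B1,B2} ∩ {B0,B1,B3,B4} = {B0,B1}; idom=B1

idom(B3) = B1

Answer: B1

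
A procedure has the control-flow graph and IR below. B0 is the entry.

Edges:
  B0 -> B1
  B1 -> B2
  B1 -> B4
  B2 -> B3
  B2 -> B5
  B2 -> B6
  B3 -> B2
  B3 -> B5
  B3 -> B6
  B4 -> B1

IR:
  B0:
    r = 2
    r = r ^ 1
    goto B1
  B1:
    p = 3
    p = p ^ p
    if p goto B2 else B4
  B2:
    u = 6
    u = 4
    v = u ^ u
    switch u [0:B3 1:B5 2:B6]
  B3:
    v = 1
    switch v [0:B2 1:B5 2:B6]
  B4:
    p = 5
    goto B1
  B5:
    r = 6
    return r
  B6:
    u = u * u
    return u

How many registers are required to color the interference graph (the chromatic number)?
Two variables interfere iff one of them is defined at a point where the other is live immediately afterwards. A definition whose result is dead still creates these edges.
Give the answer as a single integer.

Answer: 2

Derivation:
Block summaries:
  B0: def={r} ue=∅
  B1: def={p} ue=∅
  B2: def={u,v} ue=∅
  B3: def={v} ue=∅
  B4: def={p} ue=∅
  B5: def={r} ue=∅
  B6: def={u} ue={u}

Backward fixpoint:
  B0 li=∅ lo=∅
  B1 li=∅ lo=∅
  B2 li=∅ lo={u}
  B3 li={u} lo={u}
  B4 li=∅ lo=∅
  B5 li=∅ lo=∅
  B6 li={u} lo=∅

Interfere edges:
  p — ∅
  r — ∅
  u — {v}
  v — {u}

Registers:
  lower bound: {u,v} mutually conflict ⇒ χ ≥ 2
  2-colouring: R0={p,r,u}  R1={v}
  χ = 2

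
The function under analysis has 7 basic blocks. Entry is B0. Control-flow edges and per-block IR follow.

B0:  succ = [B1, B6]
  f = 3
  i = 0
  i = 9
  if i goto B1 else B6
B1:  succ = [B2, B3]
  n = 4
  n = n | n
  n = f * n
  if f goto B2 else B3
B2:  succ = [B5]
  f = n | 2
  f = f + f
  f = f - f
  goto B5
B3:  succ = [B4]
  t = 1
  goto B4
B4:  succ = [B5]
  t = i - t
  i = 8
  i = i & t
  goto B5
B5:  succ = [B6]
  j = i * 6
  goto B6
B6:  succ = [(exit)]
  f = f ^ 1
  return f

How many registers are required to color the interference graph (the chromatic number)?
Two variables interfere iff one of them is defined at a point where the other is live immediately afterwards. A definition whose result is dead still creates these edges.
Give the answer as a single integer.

Answer: 3

Analysis:
Block summaries:
  B0: def={f,i} ue=∅
  B1: def={n} ue={f}
  B2: def={f} ue={n}
  B3: def={t} ue=∅
  B4: def={i,t} ue={i,t}
  B5: def={j} ue={i}
  B6: def={f} ue={f}

Liveness:
  B0 li=∅ lo={f,i}
  B1 li={f,i} lo={f,i,n}
  B2 li={i,n} lo={f,i}
  B3 li={f,i} lo={f,i,t}
  B4 li={f,i,t} lo={f,i}
  B5 li={f,i} lo={f}
  B6 li={f} lo=∅

Interfere edges:
  f↔{i,j,n,t}
  i↔{f,n,t}
  j↔{f}
  n↔{f,i}
  t↔{f,i}

Chromatic number:
  lower bound: {f,i,n} mutually conflict ⇒ χ ≥ 3
  assign f→c0 i→c1 j→c1 n→c2 t→c2 — no edge inside a register ⇒ χ ≤ 3
  χ = 3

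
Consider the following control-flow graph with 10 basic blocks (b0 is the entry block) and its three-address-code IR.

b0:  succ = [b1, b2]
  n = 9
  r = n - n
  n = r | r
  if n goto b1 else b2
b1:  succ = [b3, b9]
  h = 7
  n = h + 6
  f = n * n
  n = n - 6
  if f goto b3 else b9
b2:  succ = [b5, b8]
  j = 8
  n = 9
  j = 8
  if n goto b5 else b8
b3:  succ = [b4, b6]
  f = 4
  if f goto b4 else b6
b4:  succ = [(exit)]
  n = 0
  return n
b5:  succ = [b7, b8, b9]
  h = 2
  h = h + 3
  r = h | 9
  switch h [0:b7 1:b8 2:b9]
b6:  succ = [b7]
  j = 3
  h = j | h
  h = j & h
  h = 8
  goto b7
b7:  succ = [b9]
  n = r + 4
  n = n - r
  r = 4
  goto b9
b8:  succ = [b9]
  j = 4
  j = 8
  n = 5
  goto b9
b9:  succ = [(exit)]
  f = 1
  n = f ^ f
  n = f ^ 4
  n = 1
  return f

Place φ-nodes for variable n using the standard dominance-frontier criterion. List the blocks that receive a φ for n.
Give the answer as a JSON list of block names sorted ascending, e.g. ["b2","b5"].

idom tree: b1←b0 b2←b0 b3←b1 b4←b3 b5←b2 b6←b3 b7←b0 b8←b2 b9←b0
Dom∩ at merges:
  b7: preds {b5,b6}: {b0,b2,b5} ∩ {b0,b1,b3,b6} = {b0}; idom=b0
  b8: preds {b2,b5}: {b0,b2} ∩ {b0,b2,b5} = {b0,b2}; idom=b2
  b9: preds {b1,b5,b7,b8}: {b0,b1} ∩ {b0,b2,b5} ∩ {b0,b7} ∩ {b0,b2,b8} = {b0}; idom=b0

DF derivation:
  join b7 pred b5: b5→b2 stop@b0
  join b7 pred b6: b6→b3→b1 stop@b0
  join b8 pred b2: · stop@b2
  join b8 pred b5: b5 stop@b2
  join b9 pred b1: b1 stop@b0
  join b9 pred b5: b5→b2 stop@b0
  join b9 pred b7: b7 stop@b0
  join b9 pred b8: b8→b2 stop@b0
  b0 → ∅
  b1 → {b7,b9}
  b2 → {b7,b9}
  b3 → {b7}
  b4 → ∅
  b5 → {b7,b8,b9}
  b6 → {b7}
  b7 → {b9}
  b8 → {b9}
  b9 → ∅

φ for n: defs {b0,b1,b2,b4,b7,b8,b9}
  DF⁺ = {b7,b9}

Answer: ["b7", "b9"]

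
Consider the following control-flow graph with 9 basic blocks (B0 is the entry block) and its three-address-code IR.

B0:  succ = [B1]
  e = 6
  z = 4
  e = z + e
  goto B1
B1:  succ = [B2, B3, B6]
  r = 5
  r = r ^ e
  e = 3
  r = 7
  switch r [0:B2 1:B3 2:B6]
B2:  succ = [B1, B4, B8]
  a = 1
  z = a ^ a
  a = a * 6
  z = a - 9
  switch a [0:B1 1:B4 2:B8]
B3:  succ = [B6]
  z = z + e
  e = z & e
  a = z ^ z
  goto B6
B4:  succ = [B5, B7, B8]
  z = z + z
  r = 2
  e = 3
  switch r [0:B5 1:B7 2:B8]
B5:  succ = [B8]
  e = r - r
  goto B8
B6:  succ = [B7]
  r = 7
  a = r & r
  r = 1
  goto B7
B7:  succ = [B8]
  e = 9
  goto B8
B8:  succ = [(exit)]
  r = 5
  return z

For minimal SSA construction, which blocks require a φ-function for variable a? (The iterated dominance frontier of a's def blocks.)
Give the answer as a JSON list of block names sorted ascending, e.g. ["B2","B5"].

idom tree: B1←B0 B2←B1 B3←B1 B4←B2 B5←B4 B6←B1 B7←B1 B8←B1
Dom∩ at merges:
  B1: preds {B0,B2}: {B0} ∩ {B0,B1,B2} = {B0}; idom=B0
  B6: preds {B1,B3}: {B0,B1} ∩ {B0,B1,B3} = {B0,B1}; idom=B1
  B7: preds {B4,B6}: {B0,B1,B2,B4} ∩ {B0,B1,B6} = {B0,B1}; idom=B1
  B8: preds {B2,B4,B5,B7}: {B0,B1,B2} ∩ {B0,B1,B2,B4} ∩ {B0,B1,B2,B4,B5} ∩ {B0,B1,B7} = {B0,B1}; idom=B1

DF derivation:
  B1←B0: walk · to B0
  B1←B2: walk B2→B1 to B0
  B6←B1: walk · to B1
  B6←B3: walk B3 to B1
  B7←B4: walk B4→B2 to B1
  B7←B6: walk B6 to B1
  B8←B2: walk B2 to B1
  B8←B4: walk B4→B2 to B1
  B8←B5: walk B5→B4→B2 to B1
  B8←B7: walk B7 to B1
  DF(B0)=∅
  DF(B1)={B1}
  DF(B2)={B1,B7,B8}
  DF(B3)={B6}
  DF(B4)={B7,B8}
  DF(B5)={B8}
  DF(B6)={B7}
  DF(B7)={B8}
  DF(B8)=∅

φ for a: defs {B2,B3,B6}
  DF⁺ = {B1,B6,B7,B8}

Answer: ["B1", "B6", "B7", "B8"]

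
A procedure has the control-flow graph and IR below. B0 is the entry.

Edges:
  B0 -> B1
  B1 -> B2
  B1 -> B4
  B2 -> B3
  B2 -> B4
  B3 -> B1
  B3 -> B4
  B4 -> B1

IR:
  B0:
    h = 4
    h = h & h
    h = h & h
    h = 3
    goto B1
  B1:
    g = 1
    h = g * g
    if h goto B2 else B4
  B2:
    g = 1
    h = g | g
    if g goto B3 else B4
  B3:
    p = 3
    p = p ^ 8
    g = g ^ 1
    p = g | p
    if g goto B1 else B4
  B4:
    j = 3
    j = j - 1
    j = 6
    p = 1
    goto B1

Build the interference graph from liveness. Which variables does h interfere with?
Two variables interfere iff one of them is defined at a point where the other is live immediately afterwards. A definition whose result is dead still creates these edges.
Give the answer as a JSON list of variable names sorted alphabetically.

Answer: ["g"]

Analysis:
def/use:
  B0 def {h} use ∅
  B1 def {g,h} use ∅
  B2 def {g,h} use ∅
  B3 def {g,p} use {g}
  B4 def {j,p} use ∅

Live sets:
  live B0: ∅→∅
  live B1: ∅→∅
  live B2: ∅→{g}
  live B3: {g}→∅
  live B4: ∅→∅

Interference:
  g: {h,p}
  h: {g}
  j: ∅
  p: {g}

N(h) = ["g"]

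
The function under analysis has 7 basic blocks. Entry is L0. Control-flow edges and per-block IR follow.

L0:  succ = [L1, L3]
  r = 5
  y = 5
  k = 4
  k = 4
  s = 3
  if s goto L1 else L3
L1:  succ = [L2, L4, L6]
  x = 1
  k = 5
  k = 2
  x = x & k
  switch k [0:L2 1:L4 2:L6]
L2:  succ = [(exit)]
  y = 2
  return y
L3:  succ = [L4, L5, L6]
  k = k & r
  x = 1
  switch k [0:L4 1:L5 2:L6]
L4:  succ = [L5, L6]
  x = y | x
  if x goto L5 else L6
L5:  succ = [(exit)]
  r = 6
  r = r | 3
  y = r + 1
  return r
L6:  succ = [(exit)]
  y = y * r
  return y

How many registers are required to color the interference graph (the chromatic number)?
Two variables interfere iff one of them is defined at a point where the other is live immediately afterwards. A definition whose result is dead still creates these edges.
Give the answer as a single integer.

Answer: 4

Analysis:
def/use:
  L0 def {k,r,s,y} use ∅
  L1 def {k,x} use ∅
  L2 def {y} use ∅
  L3 def {k,x} use {k,r}
  L4 def {x} use {x,y}
  L5 def {r,y} use ∅
  L6 def {y} use {r,y}

Liveness:
  L0 li=∅ lo={k,r,y}
  L1 li={r,y} lo={r,x,y}
  L2 li=∅ lo=∅
  L3 li={k,r,y} lo={r,x,y}
  L4 li={r,x,y} lo={r,y}
  L5 li=∅ lo=∅
  L6 li={r,y} lo=∅

Conflict graph:
  k: {r,s,x,y}
  r: {k,s,x,y}
  s: {k,r,y}
  x: {k,r,y}
  y: {k,r,s,x}

Registers:
  lower bound: {k,r,s,y} mutually conflict ⇒ χ ≥ 4
  assign k→c0 r→c1 s→c3 x→c3 y→c2 — no edge inside a register ⇒ χ ≤ 4
  χ = 4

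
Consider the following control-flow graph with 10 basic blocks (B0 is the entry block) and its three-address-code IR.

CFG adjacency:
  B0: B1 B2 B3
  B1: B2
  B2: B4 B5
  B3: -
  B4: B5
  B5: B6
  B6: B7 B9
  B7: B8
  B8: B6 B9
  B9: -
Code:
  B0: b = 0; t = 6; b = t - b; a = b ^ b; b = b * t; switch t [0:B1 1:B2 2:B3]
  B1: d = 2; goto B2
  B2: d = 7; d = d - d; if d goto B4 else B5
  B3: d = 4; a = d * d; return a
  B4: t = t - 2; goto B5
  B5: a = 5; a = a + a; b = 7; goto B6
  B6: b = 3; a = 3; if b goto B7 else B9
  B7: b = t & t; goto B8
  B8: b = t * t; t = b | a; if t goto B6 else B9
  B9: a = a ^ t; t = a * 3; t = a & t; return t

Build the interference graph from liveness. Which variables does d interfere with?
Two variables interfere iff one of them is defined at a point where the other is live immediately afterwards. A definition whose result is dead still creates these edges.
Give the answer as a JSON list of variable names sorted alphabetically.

Answer: ["t"]

Working:
Per-block:
  B0: {a,b,t} / ∅
  B1: {d} / ∅
  B2: {d} / ∅
  B3: {a,d} / ∅
  B4: {t} / {t}
  B5: {a,b} / ∅
  B6: {a,b} / ∅
  B7: {b} / {t}
  B8: {b,t} / {a,t}
  B9: {a,t} / {a,t}

Backward fixpoint:
  B0: in=∅ out={t}
  B1: in={t} out={t}
  B2: in={t} out={t}
  B3: in=∅ out=∅
  B4: in={t} out={t}
  B5: in={t} out={t}
  B6: in={t} out={a,t}
  B7: in={a,t} out={a,t}
  B8: in={a,t} out={a,t}
  B9: in={a,t} out=∅

Interference:
  a↔{b,t}
  b↔{a,t}
  d↔{t}
  t↔{a,b,d}

N(d) = ["t"]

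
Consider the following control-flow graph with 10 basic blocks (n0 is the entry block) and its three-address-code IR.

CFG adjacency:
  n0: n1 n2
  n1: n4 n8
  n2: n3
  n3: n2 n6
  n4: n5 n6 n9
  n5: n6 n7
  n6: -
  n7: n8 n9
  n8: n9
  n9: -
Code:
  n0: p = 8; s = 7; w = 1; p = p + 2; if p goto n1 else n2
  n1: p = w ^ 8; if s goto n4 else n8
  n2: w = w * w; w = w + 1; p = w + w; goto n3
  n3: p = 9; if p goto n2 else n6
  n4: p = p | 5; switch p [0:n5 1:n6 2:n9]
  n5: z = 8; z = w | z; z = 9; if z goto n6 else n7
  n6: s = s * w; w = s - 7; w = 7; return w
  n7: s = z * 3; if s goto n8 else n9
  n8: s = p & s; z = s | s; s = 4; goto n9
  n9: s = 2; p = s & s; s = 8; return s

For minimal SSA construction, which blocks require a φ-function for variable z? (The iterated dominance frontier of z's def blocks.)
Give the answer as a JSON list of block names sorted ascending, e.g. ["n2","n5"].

Answer: ["n6", "n8", "n9"]

Analysis:
idom tree: n1←n0 n2←n0 n3←n2 n4←n1 n5←n4 n6←n0 n7←n5 n8←n1 n9←n1
Dom∩ at merges:
  n2: preds {n0,n3}: {n0} ∩ {n0,n2,n3} = {n0}; idom=n0
  n6: preds {n3,n4,n5}: {n0,n2,n3} ∩ {n0,n1,n4} ∩ {n0,n1,n4,n5} = {n0}; idom=n0
  n8: preds {n1,n7}: {n0,n1} ∩ {n0,n1,n4,n5,n7} = {n0,n1}; idom=n1
  n9: preds {n4,n7,n8}: {n0,n1,n4} ∩ {n0,n1,n4,n5,n7} ∩ {n0,n1,n8} = {n0,n1}; idom=n1

Frontier:
  n2←n0: walk · to n0
  n2←n3: walk n3→n2 to n0
  n6←n3: walk n3→n2 to n0
  n6←n4: walk n4→n1 to n0
  n6←n5: walk n5→n4→n1 to n0
  n8←n1: walk · to n1
  n8←n7: walk n7→n5→n4 to n1
  n9←n4: walk n4 to n1
  n9←n7: walk n7→n5→n4 to n1
  n9←n8: walk n8 to n1
  n0: DF=∅
  n1: DF={n6}
  n2: DF={n2,n6}
  n3: DF={n2,n6}
  n4: DF={n6,n8,n9}
  n5: DF={n6,n8,n9}
  n6: DF=∅
  n7: DF={n8,n9}
  n8: DF={n9}
  n9: DF=∅

φ for z: defs {n5,n8}
  DF⁺ = {n6,n8,n9}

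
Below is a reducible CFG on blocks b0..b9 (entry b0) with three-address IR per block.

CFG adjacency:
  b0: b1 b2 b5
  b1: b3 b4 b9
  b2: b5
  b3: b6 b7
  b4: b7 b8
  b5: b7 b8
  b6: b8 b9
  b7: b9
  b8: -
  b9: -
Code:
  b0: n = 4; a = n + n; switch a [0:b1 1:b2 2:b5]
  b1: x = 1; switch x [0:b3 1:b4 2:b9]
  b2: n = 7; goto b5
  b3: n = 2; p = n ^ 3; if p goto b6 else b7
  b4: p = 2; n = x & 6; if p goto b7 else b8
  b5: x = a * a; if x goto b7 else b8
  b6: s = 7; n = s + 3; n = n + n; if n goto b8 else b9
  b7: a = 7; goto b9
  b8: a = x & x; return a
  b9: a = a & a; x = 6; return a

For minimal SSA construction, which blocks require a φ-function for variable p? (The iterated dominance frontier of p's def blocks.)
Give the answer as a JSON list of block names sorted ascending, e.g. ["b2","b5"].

Answer: ["b7", "b8", "b9"]

Working:
idom tree: b1←b0 b2←b0 b3←b1 b4←b1 b5←b0 b6←b3 b7←b0 b8←b0 b9←b0
Dom at joins:
  b5: preds {b0,b2}: {b0} ∩ {b0,b2} = {b0}; idom=b0
  b7: preds {b3,b4,b5}: {b0,b1,b3} ∩ {b0,b1,b4} ∩ {b0,b5} = {b0}; idom=b0
  b8: preds {b4,b5,b6}: {b0,b1,b4} ∩ {b0,b5} ∩ {b0,b1,b3,b6} = {b0}; idom=b0
  b9: preds {b1,b6,b7}: {b0,b1} ∩ {b0,b1,b3,b6} ∩ {b0,b7} = {b0}; idom=b0

Frontier:
  join b5 pred b0: · stop@b0
  join b5 pred b2: b2 stop@b0
  join b7 pred b3: b3→b1 stop@b0
  join b7 pred b4: b4→b1 stop@b0
  join b7 pred b5: b5 stop@b0
  join b8 pred b4: b4→b1 stop@b0
  join b8 pred b5: b5 stop@b0
  join b8 pred b6: b6→b3→b1 stop@b0
  join b9 pred b1: b1 stop@b0
  join b9 pred b6: b6→b3→b1 stop@b0
  join b9 pred b7: b7 stop@b0
  b0: DF=∅
  b1: DF={b7,b8,b9}
  b2: DF={b5}
  b3: DF={b7,b8,b9}
  b4: DF={b7,b8}
  b5: DF={b7,b8}
  b6: DF={b8,b9}
  b7: DF={b9}
  b8: DF=∅
  b9: DF=∅

φ for p: defs {b3,b4}
  DF⁺ = {b7,b8,b9}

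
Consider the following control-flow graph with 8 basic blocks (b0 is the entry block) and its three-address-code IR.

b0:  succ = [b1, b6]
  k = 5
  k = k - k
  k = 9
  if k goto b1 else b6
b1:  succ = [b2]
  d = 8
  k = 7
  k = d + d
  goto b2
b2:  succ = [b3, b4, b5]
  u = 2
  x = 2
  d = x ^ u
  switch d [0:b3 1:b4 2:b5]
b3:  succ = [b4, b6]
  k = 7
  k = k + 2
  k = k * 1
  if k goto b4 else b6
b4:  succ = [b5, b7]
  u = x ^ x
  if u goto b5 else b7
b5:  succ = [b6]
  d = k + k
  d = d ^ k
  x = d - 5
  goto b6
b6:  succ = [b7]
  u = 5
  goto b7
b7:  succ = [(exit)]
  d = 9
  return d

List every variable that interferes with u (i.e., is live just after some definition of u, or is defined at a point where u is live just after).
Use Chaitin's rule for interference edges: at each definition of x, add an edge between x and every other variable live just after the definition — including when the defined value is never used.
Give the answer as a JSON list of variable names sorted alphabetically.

Per-block:
  b0 def {k} use ∅
  b1 def {d,k} use ∅
  b2 def {d,u,x} use ∅
  b3 def {k} use ∅
  b4 def {u} use {x}
  b5 def {d,x} use {k}
  b6 def {u} use ∅
  b7 def {d} use ∅

Backward fixpoint:
  live b0: ∅→∅
  live b1: ∅→{k}
  live b2: {k}→{k,x}
  live b3: {x}→{k,x}
  live b4: {k,x}→{k}
  live b5: {k}→∅
  live b6: ∅→∅
  live b7: ∅→∅

Interference:
  d — {k,x}
  k — {d,u,x}
  u — {k,x}
  x — {d,k,u}

N(u) = ["k", "x"]

Answer: ["k", "x"]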